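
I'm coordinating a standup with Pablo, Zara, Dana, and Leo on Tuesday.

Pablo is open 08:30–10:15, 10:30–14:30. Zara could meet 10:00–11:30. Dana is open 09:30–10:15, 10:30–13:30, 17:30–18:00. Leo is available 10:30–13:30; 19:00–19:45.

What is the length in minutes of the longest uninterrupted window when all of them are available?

60

Pablo ∩ Zara: 10:00-10:15, 10:30-11:30.
Pablo ∩ Zara ∩ Dana: 10:00-10:15, 10:30-11:30.
Pablo ∩ Zara ∩ Dana ∩ Leo: 10:30-11:30.
The longest is 10:30-11:30 at 60 minutes.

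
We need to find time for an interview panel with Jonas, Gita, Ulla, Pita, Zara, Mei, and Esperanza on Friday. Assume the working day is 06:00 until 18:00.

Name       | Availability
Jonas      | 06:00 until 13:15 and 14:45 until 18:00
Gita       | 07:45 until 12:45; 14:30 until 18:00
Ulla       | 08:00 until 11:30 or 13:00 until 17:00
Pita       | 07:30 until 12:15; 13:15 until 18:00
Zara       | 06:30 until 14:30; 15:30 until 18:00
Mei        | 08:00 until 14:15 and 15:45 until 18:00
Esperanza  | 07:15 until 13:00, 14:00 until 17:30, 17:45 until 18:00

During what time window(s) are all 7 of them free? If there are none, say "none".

Jonas ∩ Gita: 07:45-12:45, 14:45-18:00.
Jonas ∩ Gita ∩ Ulla: 08:00-11:30, 14:45-17:00.
Jonas ∩ Gita ∩ Ulla ∩ Pita: 08:00-11:30, 14:45-17:00.
Jonas ∩ Gita ∩ Ulla ∩ Pita ∩ Zara: 08:00-11:30, 15:30-17:00.
Jonas ∩ Gita ∩ Ulla ∩ Pita ∩ Zara ∩ Mei: 08:00-11:30, 15:45-17:00.
Jonas ∩ Gita ∩ Ulla ∩ Pita ∩ Zara ∩ Mei ∩ Esperanza: 08:00-11:30, 15:45-17:00.

08:00-11:30, 15:45-17:00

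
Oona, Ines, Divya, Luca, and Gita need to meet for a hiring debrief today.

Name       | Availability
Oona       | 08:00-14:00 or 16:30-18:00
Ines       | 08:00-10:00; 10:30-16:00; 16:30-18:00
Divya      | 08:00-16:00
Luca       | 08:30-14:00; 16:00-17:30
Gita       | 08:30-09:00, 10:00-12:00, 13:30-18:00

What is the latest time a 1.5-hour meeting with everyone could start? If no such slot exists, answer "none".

10:30

Oona ∩ Ines: 08:00-10:00, 10:30-14:00, 16:30-18:00.
Oona ∩ Ines ∩ Divya: 08:00-10:00, 10:30-14:00.
Oona ∩ Ines ∩ Divya ∩ Luca: 08:30-10:00, 10:30-14:00.
Oona ∩ Ines ∩ Divya ∩ Luca ∩ Gita: 08:30-09:00, 10:30-12:00, 13:30-14:00.
The last common window of at least 90 minutes is 10:30-12:00; a 90-minute meeting can start as late as 10:30 and still end by 12:00.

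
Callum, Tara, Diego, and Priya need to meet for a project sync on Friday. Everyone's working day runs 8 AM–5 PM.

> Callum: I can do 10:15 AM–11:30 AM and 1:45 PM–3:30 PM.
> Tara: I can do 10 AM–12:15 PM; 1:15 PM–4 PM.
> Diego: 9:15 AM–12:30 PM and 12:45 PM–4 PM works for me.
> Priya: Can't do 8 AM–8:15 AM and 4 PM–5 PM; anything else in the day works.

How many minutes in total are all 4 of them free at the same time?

180

Callum free: 10:15-11:30, 13:45-15:30.
Tara free: 10:00-12:15, 13:15-16:00.
Diego free: 09:15-12:30, 12:45-16:00.
Priya free: 08:15-16:00 (invert busy blocks within the working day).
Callum ∩ Tara: 10:15-11:30, 13:45-15:30.
Callum ∩ Tara ∩ Diego: 10:15-11:30, 13:45-15:30.
Callum ∩ Tara ∩ Diego ∩ Priya: 10:15-11:30, 13:45-15:30.
So the common availability across everyone is 10:15-11:30, 13:45-15:30.
Summing the common windows: 75 + 105 = 180 minutes.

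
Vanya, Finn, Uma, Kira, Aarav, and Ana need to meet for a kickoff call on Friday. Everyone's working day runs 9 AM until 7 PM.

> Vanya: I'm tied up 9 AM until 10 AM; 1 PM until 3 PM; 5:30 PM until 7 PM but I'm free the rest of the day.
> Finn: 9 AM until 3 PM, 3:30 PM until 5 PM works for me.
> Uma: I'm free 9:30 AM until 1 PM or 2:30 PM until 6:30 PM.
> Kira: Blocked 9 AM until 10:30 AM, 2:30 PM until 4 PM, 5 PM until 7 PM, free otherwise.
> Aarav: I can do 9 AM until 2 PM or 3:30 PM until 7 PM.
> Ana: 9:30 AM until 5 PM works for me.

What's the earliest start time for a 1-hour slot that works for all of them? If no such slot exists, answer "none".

Vanya free: 10:00-13:00, 15:00-17:30 (invert busy blocks within the working day).
Finn free: 09:00-15:00, 15:30-17:00.
Uma free: 09:30-13:00, 14:30-18:30.
Kira free: 10:30-14:30, 16:00-17:00 (invert busy blocks within the working day).
Aarav free: 09:00-14:00, 15:30-19:00.
Ana free: 09:30-17:00.
Vanya ∩ Finn: 10:00-13:00, 15:30-17:00.
Vanya ∩ Finn ∩ Uma: 10:00-13:00, 15:30-17:00.
Vanya ∩ Finn ∩ Uma ∩ Kira: 10:30-13:00, 16:00-17:00.
Vanya ∩ Finn ∩ Uma ∩ Kira ∩ Aarav: 10:30-13:00, 16:00-17:00.
Vanya ∩ Finn ∩ Uma ∩ Kira ∩ Aarav ∩ Ana: 10:30-13:00, 16:00-17:00.
Those are the intersection windows.
The first common window of at least 60 minutes is 10:30-13:00, so the earliest start is 10:30.

10:30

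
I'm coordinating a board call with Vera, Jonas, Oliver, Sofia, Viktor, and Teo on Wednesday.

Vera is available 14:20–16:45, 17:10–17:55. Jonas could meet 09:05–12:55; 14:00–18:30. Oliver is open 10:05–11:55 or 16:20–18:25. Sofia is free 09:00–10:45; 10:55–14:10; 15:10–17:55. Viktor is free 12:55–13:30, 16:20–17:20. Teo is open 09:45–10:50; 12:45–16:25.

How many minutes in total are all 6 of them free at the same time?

Vera ∩ Jonas: 14:20-16:45, 17:10-17:55.
Vera ∩ Jonas ∩ Oliver: 16:20-16:45, 17:10-17:55.
Vera ∩ Jonas ∩ Oliver ∩ Sofia: 16:20-16:45, 17:10-17:55.
Vera ∩ Jonas ∩ Oliver ∩ Sofia ∩ Viktor: 16:20-16:45, 17:10-17:20.
Vera ∩ Jonas ∩ Oliver ∩ Sofia ∩ Viktor ∩ Teo: 16:20-16:25.
That's a single block of 5 minutes.

5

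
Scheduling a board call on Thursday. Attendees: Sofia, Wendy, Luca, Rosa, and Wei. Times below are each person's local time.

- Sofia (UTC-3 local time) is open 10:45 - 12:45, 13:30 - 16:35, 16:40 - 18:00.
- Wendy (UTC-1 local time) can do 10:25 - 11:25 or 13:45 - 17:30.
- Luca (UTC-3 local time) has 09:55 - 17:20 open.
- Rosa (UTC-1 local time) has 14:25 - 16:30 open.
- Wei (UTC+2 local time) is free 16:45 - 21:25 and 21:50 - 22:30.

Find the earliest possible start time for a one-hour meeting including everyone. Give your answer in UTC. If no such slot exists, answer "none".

16:30

Sofia in UTC: 13:45-15:45, 16:30-19:35, 19:40-21:00 (add 3h to convert from UTC-3).
Wendy in UTC: 11:25-12:25, 14:45-18:30 (add 1h to convert from UTC-1).
Luca in UTC: 12:55-20:20 (add 3h to convert from UTC-3).
Rosa in UTC: 15:25-17:30 (add 1h to convert from UTC-1).
Wei in UTC: 14:45-19:25, 19:50-20:30 (subtract 2h to convert from UTC+2).
Sofia ∩ Wendy: 14:45-15:45, 16:30-18:30.
Sofia ∩ Wendy ∩ Luca: 14:45-15:45, 16:30-18:30.
Sofia ∩ Wendy ∩ Luca ∩ Rosa: 15:25-15:45, 16:30-17:30.
Sofia ∩ Wendy ∩ Luca ∩ Rosa ∩ Wei: 15:25-15:45, 16:30-17:30.
The first common window of at least 60 minutes is 16:30-17:30, so the earliest start is 16:30.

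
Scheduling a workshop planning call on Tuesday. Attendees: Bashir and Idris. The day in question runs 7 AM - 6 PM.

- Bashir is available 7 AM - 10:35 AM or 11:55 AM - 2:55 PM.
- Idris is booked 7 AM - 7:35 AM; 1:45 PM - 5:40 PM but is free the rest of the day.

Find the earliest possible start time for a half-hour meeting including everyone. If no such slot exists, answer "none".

07:35

Bashir free: 07:00-10:35, 11:55-14:55.
Idris free: 07:35-13:45, 17:40-18:00 (invert busy blocks within the working day).
Bashir ∩ Idris: 07:35-10:35, 11:55-13:45.
The first common window of at least 30 minutes is 07:35-10:35, so the earliest start is 07:35.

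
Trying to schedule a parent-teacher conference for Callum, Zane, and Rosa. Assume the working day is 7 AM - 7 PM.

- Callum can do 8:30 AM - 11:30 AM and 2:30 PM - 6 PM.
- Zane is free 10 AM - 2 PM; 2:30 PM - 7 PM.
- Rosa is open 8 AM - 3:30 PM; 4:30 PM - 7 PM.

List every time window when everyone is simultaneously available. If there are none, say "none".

Callum ∩ Zane: 10:00-11:30, 14:30-18:00.
Callum ∩ Zane ∩ Rosa: 10:00-11:30, 14:30-15:30, 16:30-18:00.

10:00-11:30, 14:30-15:30, 16:30-18:00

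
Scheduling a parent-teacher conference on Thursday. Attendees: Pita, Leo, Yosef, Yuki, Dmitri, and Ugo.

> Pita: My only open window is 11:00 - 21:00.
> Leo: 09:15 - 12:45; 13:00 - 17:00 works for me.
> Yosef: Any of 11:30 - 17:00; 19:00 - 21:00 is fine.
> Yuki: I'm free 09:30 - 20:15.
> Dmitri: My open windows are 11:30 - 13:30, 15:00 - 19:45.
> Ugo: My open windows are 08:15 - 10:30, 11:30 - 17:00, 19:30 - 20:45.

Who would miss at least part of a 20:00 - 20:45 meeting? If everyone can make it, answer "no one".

Dmitri, Leo, Yuki

Pita: free for 20:00-20:45. Leo: not fully free for 20:00-20:45. Yosef: free for 20:00-20:45. Yuki: not fully free for 20:00-20:45. Dmitri: not fully free for 20:00-20:45. Ugo: free for 20:00-20:45.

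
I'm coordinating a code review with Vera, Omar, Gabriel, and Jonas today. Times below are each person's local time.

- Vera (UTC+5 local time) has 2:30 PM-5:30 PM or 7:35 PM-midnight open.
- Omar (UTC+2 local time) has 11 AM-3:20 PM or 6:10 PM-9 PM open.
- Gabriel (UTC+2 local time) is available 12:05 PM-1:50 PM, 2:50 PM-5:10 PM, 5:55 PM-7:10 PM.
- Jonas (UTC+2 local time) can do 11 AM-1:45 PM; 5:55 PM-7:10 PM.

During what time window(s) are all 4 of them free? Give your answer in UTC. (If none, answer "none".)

Vera in UTC: 09:30-12:30, 14:35-19:00 (subtract 5h to convert from UTC+5).
Omar in UTC: 09:00-13:20, 16:10-19:00 (subtract 2h to convert from UTC+2).
Gabriel in UTC: 10:05-11:50, 12:50-15:10, 15:55-17:10 (subtract 2h to convert from UTC+2).
Jonas in UTC: 09:00-11:45, 15:55-17:10 (subtract 2h to convert from UTC+2).
Vera ∩ Omar: 09:30-12:30, 16:10-19:00.
Vera ∩ Omar ∩ Gabriel: 10:05-11:50, 16:10-17:10.
Vera ∩ Omar ∩ Gabriel ∩ Jonas: 10:05-11:45, 16:10-17:10.
So the common availability across everyone is 10:05-11:45, 16:10-17:10.

10:05-11:45, 16:10-17:10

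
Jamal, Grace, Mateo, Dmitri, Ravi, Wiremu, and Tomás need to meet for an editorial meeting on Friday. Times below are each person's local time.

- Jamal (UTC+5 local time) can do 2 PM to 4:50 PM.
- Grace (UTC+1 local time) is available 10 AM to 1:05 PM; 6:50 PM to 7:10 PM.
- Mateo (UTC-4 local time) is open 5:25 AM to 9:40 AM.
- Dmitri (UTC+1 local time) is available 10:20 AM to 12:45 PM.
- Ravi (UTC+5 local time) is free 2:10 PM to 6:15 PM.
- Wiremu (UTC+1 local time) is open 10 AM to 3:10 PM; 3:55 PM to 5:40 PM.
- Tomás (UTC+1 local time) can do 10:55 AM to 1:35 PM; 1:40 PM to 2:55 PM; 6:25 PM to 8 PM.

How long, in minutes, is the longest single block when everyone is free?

Jamal in UTC: 09:00-11:50 (subtract 5h to convert from UTC+5).
Grace in UTC: 09:00-12:05, 17:50-18:10 (subtract 1h to convert from UTC+1).
Mateo in UTC: 09:25-13:40 (add 4h to convert from UTC-4).
Dmitri in UTC: 09:20-11:45 (subtract 1h to convert from UTC+1).
Ravi in UTC: 09:10-13:15 (subtract 5h to convert from UTC+5).
Wiremu in UTC: 09:00-14:10, 14:55-16:40 (subtract 1h to convert from UTC+1).
Tomás in UTC: 09:55-12:35, 12:40-13:55, 17:25-19:00 (subtract 1h to convert from UTC+1).
Jamal ∩ Grace: 09:00-11:50.
Jamal ∩ Grace ∩ Mateo: 09:25-11:50.
Jamal ∩ Grace ∩ Mateo ∩ Dmitri: 09:25-11:45.
Jamal ∩ Grace ∩ Mateo ∩ Dmitri ∩ Ravi: 09:25-11:45.
Jamal ∩ Grace ∩ Mateo ∩ Dmitri ∩ Ravi ∩ Wiremu: 09:25-11:45.
Jamal ∩ Grace ∩ Mateo ∩ Dmitri ∩ Ravi ∩ Wiremu ∩ Tomás: 09:55-11:45.
Those are the intersection windows.
The longest is 09:55-11:45 at 110 minutes.

110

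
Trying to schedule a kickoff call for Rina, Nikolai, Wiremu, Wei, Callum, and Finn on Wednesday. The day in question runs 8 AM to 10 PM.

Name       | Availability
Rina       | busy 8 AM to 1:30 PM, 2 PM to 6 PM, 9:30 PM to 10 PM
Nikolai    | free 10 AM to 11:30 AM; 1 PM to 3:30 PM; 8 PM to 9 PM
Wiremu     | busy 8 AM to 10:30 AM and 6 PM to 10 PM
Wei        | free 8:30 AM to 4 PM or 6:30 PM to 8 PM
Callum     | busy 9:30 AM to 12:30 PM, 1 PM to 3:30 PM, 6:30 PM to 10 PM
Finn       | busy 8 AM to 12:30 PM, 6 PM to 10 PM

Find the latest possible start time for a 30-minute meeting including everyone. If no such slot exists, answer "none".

none

Rina free: 13:30-14:00, 18:00-21:30 (invert busy blocks within the working day).
Nikolai free: 10:00-11:30, 13:00-15:30, 20:00-21:00.
Wiremu free: 10:30-18:00 (invert busy blocks within the working day).
Wei free: 08:30-16:00, 18:30-20:00.
Callum free: 08:00-09:30, 12:30-13:00, 15:30-18:30 (invert busy blocks within the working day).
Finn free: 12:30-18:00 (invert busy blocks within the working day).
Rina ∩ Nikolai: 13:30-14:00, 20:00-21:00.
Rina ∩ Nikolai ∩ Wiremu: 13:30-14:00.
Rina ∩ Nikolai ∩ Wiremu ∩ Wei: 13:30-14:00.
Rina ∩ Nikolai ∩ Wiremu ∩ Wei ∩ Callum: ∅.
Rina ∩ Nikolai ∩ Wiremu ∩ Wei ∩ Callum ∩ Finn: ∅.
There is no time when everyone is free.
No common window is at least 30 minutes long.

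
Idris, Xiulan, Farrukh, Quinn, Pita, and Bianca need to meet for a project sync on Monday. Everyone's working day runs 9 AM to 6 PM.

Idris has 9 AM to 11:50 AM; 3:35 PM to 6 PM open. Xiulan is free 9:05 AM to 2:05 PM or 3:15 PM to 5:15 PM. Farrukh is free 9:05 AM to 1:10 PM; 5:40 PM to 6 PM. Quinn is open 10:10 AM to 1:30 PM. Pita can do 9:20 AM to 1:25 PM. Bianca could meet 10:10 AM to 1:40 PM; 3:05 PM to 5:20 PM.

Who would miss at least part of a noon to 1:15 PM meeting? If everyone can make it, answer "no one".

Idris: not fully free for 12:00-13:15. Xiulan: free for 12:00-13:15. Farrukh: not fully free for 12:00-13:15. Quinn: free for 12:00-13:15. Pita: free for 12:00-13:15. Bianca: free for 12:00-13:15.

Farrukh, Idris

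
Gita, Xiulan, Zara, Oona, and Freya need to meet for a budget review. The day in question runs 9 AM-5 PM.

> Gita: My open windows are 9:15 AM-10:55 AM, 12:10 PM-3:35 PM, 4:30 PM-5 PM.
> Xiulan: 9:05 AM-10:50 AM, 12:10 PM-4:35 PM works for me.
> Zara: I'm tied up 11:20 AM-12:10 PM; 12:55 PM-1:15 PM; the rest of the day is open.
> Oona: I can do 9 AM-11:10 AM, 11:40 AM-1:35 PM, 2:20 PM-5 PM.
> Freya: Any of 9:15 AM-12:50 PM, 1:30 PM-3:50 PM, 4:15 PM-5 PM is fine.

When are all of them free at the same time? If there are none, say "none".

09:15-10:50, 12:10-12:50, 13:30-13:35, 14:20-15:35, 16:30-16:35

Gita free: 09:15-10:55, 12:10-15:35, 16:30-17:00.
Xiulan free: 09:05-10:50, 12:10-16:35.
Zara free: 09:00-11:20, 12:10-12:55, 13:15-17:00 (invert busy blocks within the working day).
Oona free: 09:00-11:10, 11:40-13:35, 14:20-17:00.
Freya free: 09:15-12:50, 13:30-15:50, 16:15-17:00.
Gita ∩ Xiulan: 09:15-10:50, 12:10-15:35, 16:30-16:35.
Gita ∩ Xiulan ∩ Zara: 09:15-10:50, 12:10-12:55, 13:15-15:35, 16:30-16:35.
Gita ∩ Xiulan ∩ Zara ∩ Oona: 09:15-10:50, 12:10-12:55, 13:15-13:35, 14:20-15:35, 16:30-16:35.
Gita ∩ Xiulan ∩ Zara ∩ Oona ∩ Freya: 09:15-10:50, 12:10-12:50, 13:30-13:35, 14:20-15:35, 16:30-16:35.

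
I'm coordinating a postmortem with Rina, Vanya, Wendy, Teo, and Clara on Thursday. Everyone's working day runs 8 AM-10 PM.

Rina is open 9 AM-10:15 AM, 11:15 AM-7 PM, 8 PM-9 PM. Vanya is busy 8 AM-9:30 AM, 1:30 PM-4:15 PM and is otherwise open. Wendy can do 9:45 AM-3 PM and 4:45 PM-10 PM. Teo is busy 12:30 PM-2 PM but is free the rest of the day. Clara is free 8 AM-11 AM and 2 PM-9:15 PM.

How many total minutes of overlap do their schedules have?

Rina free: 09:00-10:15, 11:15-19:00, 20:00-21:00.
Vanya free: 09:30-13:30, 16:15-22:00 (invert busy blocks within the working day).
Wendy free: 09:45-15:00, 16:45-22:00.
Teo free: 08:00-12:30, 14:00-22:00 (invert busy blocks within the working day).
Clara free: 08:00-11:00, 14:00-21:15.
Rina ∩ Vanya: 09:30-10:15, 11:15-13:30, 16:15-19:00, 20:00-21:00.
Rina ∩ Vanya ∩ Wendy: 09:45-10:15, 11:15-13:30, 16:45-19:00, 20:00-21:00.
Rina ∩ Vanya ∩ Wendy ∩ Teo: 09:45-10:15, 11:15-12:30, 16:45-19:00, 20:00-21:00.
Rina ∩ Vanya ∩ Wendy ∩ Teo ∩ Clara: 09:45-10:15, 16:45-19:00, 20:00-21:00.
Summing the common windows: 30 + 135 + 60 = 225 minutes.

225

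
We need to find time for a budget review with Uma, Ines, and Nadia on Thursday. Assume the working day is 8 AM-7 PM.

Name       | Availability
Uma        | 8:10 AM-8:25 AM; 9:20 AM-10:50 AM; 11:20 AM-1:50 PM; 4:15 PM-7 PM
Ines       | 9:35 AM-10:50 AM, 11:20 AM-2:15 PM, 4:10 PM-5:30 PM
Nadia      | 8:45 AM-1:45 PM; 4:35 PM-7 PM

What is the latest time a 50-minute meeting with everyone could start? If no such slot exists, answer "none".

16:40

Uma ∩ Ines: 09:35-10:50, 11:20-13:50, 16:15-17:30.
Uma ∩ Ines ∩ Nadia: 09:35-10:50, 11:20-13:45, 16:35-17:30.
Those are the intersection windows.
The last common window of at least 50 minutes is 16:35-17:30; a 50-minute meeting can start as late as 16:40 and still end by 17:30.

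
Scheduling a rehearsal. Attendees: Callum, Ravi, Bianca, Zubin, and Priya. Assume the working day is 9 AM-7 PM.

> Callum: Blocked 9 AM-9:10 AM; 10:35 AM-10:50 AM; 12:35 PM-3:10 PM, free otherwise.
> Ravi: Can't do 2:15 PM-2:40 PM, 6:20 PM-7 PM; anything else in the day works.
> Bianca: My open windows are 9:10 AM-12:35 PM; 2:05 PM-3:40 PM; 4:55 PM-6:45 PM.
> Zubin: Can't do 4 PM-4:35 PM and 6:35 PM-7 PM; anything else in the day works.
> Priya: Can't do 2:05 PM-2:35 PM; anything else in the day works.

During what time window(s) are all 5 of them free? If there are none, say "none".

09:10-10:35, 10:50-12:35, 15:10-15:40, 16:55-18:20

Callum free: 09:10-10:35, 10:50-12:35, 15:10-19:00 (invert busy blocks within the working day).
Ravi free: 09:00-14:15, 14:40-18:20 (invert busy blocks within the working day).
Bianca free: 09:10-12:35, 14:05-15:40, 16:55-18:45.
Zubin free: 09:00-16:00, 16:35-18:35 (invert busy blocks within the working day).
Priya free: 09:00-14:05, 14:35-19:00 (invert busy blocks within the working day).
Callum ∩ Ravi: 09:10-10:35, 10:50-12:35, 15:10-18:20.
Callum ∩ Ravi ∩ Bianca: 09:10-10:35, 10:50-12:35, 15:10-15:40, 16:55-18:20.
Callum ∩ Ravi ∩ Bianca ∩ Zubin: 09:10-10:35, 10:50-12:35, 15:10-15:40, 16:55-18:20.
Callum ∩ Ravi ∩ Bianca ∩ Zubin ∩ Priya: 09:10-10:35, 10:50-12:35, 15:10-15:40, 16:55-18:20.
So the common availability across everyone is 09:10-10:35, 10:50-12:35, 15:10-15:40, 16:55-18:20.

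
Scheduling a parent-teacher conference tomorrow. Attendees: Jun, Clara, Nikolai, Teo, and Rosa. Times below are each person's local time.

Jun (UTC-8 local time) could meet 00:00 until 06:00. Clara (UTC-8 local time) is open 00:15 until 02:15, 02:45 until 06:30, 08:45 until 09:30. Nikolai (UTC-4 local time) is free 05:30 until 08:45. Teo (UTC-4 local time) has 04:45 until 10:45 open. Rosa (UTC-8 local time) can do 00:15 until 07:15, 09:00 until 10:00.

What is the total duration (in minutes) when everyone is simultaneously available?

165

Jun in UTC: 08:00-14:00 (add 8h to convert from UTC-8).
Clara in UTC: 08:15-10:15, 10:45-14:30, 16:45-17:30 (add 8h to convert from UTC-8).
Nikolai in UTC: 09:30-12:45 (add 4h to convert from UTC-4).
Teo in UTC: 08:45-14:45 (add 4h to convert from UTC-4).
Rosa in UTC: 08:15-15:15, 17:00-18:00 (add 8h to convert from UTC-8).
Jun ∩ Clara: 08:15-10:15, 10:45-14:00.
Jun ∩ Clara ∩ Nikolai: 09:30-10:15, 10:45-12:45.
Jun ∩ Clara ∩ Nikolai ∩ Teo: 09:30-10:15, 10:45-12:45.
Jun ∩ Clara ∩ Nikolai ∩ Teo ∩ Rosa: 09:30-10:15, 10:45-12:45.
Those are the intersection windows.
Summing the common windows: 45 + 120 = 165 minutes.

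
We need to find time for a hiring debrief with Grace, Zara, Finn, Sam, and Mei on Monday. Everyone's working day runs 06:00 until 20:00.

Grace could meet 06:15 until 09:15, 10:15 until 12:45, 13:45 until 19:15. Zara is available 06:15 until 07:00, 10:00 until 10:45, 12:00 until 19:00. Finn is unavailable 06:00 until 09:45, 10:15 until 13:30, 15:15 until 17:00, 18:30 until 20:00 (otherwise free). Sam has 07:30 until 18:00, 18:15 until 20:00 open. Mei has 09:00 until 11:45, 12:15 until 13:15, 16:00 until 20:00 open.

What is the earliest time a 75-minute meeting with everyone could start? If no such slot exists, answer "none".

none

Grace free: 06:15-09:15, 10:15-12:45, 13:45-19:15.
Zara free: 06:15-07:00, 10:00-10:45, 12:00-19:00.
Finn free: 09:45-10:15, 13:30-15:15, 17:00-18:30 (invert busy blocks within the working day).
Sam free: 07:30-18:00, 18:15-20:00.
Mei free: 09:00-11:45, 12:15-13:15, 16:00-20:00.
Grace ∩ Zara: 06:15-07:00, 10:15-10:45, 12:00-12:45, 13:45-19:00.
Grace ∩ Zara ∩ Finn: 13:45-15:15, 17:00-18:30.
Grace ∩ Zara ∩ Finn ∩ Sam: 13:45-15:15, 17:00-18:00, 18:15-18:30.
Grace ∩ Zara ∩ Finn ∩ Sam ∩ Mei: 17:00-18:00, 18:15-18:30.
No common window is at least 75 minutes long.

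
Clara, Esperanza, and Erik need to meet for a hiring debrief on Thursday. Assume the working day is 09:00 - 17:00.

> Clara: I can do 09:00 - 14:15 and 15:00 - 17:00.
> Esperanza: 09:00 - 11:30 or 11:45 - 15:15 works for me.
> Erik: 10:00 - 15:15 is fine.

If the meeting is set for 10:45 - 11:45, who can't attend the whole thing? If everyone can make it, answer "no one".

Esperanza

Clara: free for 10:45-11:45. Esperanza: not fully free for 10:45-11:45. Erik: free for 10:45-11:45.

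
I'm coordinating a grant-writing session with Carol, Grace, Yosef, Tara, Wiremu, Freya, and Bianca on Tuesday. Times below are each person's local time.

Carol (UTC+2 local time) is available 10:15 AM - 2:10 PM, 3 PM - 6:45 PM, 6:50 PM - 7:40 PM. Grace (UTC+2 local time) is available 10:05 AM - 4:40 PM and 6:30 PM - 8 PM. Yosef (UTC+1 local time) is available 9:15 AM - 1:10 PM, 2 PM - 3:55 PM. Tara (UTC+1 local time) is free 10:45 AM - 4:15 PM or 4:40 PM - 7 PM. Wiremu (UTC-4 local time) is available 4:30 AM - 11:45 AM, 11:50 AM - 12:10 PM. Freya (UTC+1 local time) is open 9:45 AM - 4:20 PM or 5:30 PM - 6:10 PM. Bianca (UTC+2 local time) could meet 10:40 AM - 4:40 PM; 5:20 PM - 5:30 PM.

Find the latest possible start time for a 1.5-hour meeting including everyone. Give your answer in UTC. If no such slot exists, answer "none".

13:10

Carol in UTC: 08:15-12:10, 13:00-16:45, 16:50-17:40 (subtract 2h to convert from UTC+2).
Grace in UTC: 08:05-14:40, 16:30-18:00 (subtract 2h to convert from UTC+2).
Yosef in UTC: 08:15-12:10, 13:00-14:55 (subtract 1h to convert from UTC+1).
Tara in UTC: 09:45-15:15, 15:40-18:00 (subtract 1h to convert from UTC+1).
Wiremu in UTC: 08:30-15:45, 15:50-16:10 (add 4h to convert from UTC-4).
Freya in UTC: 08:45-15:20, 16:30-17:10 (subtract 1h to convert from UTC+1).
Bianca in UTC: 08:40-14:40, 15:20-15:30 (subtract 2h to convert from UTC+2).
Carol ∩ Grace: 08:15-12:10, 13:00-14:40, 16:30-16:45, 16:50-17:40.
Carol ∩ Grace ∩ Yosef: 08:15-12:10, 13:00-14:40.
Carol ∩ Grace ∩ Yosef ∩ Tara: 09:45-12:10, 13:00-14:40.
Carol ∩ Grace ∩ Yosef ∩ Tara ∩ Wiremu: 09:45-12:10, 13:00-14:40.
Carol ∩ Grace ∩ Yosef ∩ Tara ∩ Wiremu ∩ Freya: 09:45-12:10, 13:00-14:40.
Carol ∩ Grace ∩ Yosef ∩ Tara ∩ Wiremu ∩ Freya ∩ Bianca: 09:45-12:10, 13:00-14:40.
Those are the intersection windows.
The last common window of at least 90 minutes is 13:00-14:40; a 90-minute meeting can start as late as 13:10 and still end by 14:40.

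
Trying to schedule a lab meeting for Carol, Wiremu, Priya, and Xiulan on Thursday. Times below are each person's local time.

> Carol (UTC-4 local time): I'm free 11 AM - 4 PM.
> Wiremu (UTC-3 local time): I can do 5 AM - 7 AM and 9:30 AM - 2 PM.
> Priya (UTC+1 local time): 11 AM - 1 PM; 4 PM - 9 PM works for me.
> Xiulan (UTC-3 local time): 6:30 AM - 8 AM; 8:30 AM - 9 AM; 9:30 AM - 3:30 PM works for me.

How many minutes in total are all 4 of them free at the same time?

Carol in UTC: 15:00-20:00 (add 4h to convert from UTC-4).
Wiremu in UTC: 08:00-10:00, 12:30-17:00 (add 3h to convert from UTC-3).
Priya in UTC: 10:00-12:00, 15:00-20:00 (subtract 1h to convert from UTC+1).
Xiulan in UTC: 09:30-11:00, 11:30-12:00, 12:30-18:30 (add 3h to convert from UTC-3).
Carol ∩ Wiremu: 15:00-17:00.
Carol ∩ Wiremu ∩ Priya: 15:00-17:00.
Carol ∩ Wiremu ∩ Priya ∩ Xiulan: 15:00-17:00.
That's a single block of 120 minutes.

120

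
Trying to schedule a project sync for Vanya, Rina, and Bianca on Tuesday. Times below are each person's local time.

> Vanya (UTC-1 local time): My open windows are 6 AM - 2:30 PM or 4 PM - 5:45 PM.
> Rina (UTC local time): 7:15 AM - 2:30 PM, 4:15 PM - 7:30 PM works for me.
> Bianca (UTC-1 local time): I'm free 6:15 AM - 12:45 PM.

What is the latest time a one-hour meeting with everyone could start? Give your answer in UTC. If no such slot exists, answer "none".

12:45

Vanya in UTC: 07:00-15:30, 17:00-18:45 (add 1h to convert from UTC-1).
Rina in UTC: 07:15-14:30, 16:15-19:30.
Bianca in UTC: 07:15-13:45 (add 1h to convert from UTC-1).
Vanya ∩ Rina: 07:15-14:30, 17:00-18:45.
Vanya ∩ Rina ∩ Bianca: 07:15-13:45.
Those are the intersection windows.
The last common window of at least 60 minutes is 07:15-13:45; a 60-minute meeting can start as late as 12:45 and still end by 13:45.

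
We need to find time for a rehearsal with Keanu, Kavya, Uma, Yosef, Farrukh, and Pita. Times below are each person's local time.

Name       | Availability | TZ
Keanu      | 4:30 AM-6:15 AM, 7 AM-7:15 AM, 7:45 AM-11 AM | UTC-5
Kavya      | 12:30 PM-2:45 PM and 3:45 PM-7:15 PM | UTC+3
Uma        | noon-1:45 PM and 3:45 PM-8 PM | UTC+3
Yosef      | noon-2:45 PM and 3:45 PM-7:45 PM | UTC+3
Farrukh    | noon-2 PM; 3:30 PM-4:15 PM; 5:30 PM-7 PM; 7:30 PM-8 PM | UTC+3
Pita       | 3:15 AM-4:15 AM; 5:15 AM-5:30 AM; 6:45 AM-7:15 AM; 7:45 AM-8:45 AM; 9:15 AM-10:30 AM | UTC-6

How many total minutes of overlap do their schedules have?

135

Keanu in UTC: 09:30-11:15, 12:00-12:15, 12:45-16:00 (add 5h to convert from UTC-5).
Kavya in UTC: 09:30-11:45, 12:45-16:15 (subtract 3h to convert from UTC+3).
Uma in UTC: 09:00-10:45, 12:45-17:00 (subtract 3h to convert from UTC+3).
Yosef in UTC: 09:00-11:45, 12:45-16:45 (subtract 3h to convert from UTC+3).
Farrukh in UTC: 09:00-11:00, 12:30-13:15, 14:30-16:00, 16:30-17:00 (subtract 3h to convert from UTC+3).
Pita in UTC: 09:15-10:15, 11:15-11:30, 12:45-13:15, 13:45-14:45, 15:15-16:30 (add 6h to convert from UTC-6).
Keanu ∩ Kavya: 09:30-11:15, 12:45-16:00.
Keanu ∩ Kavya ∩ Uma: 09:30-10:45, 12:45-16:00.
Keanu ∩ Kavya ∩ Uma ∩ Yosef: 09:30-10:45, 12:45-16:00.
Keanu ∩ Kavya ∩ Uma ∩ Yosef ∩ Farrukh: 09:30-10:45, 12:45-13:15, 14:30-16:00.
Keanu ∩ Kavya ∩ Uma ∩ Yosef ∩ Farrukh ∩ Pita: 09:30-10:15, 12:45-13:15, 14:30-14:45, 15:15-16:00.
Those are the intersection windows.
Summing the common windows: 45 + 30 + 15 + 45 = 135 minutes.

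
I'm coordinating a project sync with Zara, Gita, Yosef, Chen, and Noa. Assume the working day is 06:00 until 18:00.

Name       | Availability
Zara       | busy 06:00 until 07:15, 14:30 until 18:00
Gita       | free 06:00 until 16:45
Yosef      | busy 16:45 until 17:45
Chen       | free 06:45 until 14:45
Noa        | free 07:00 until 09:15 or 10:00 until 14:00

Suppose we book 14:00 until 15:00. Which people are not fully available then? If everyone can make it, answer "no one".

Zara free: 07:15-14:30 (invert busy blocks within the working day).
Gita free: 06:00-16:45.
Yosef free: 06:00-16:45, 17:45-18:00 (invert busy blocks within the working day).
Chen free: 06:45-14:45.
Noa free: 07:00-09:15, 10:00-14:00.
Zara: not fully free for 14:00-15:00. Gita: free for 14:00-15:00. Yosef: free for 14:00-15:00. Chen: not fully free for 14:00-15:00. Noa: not fully free for 14:00-15:00.

Chen, Noa, Zara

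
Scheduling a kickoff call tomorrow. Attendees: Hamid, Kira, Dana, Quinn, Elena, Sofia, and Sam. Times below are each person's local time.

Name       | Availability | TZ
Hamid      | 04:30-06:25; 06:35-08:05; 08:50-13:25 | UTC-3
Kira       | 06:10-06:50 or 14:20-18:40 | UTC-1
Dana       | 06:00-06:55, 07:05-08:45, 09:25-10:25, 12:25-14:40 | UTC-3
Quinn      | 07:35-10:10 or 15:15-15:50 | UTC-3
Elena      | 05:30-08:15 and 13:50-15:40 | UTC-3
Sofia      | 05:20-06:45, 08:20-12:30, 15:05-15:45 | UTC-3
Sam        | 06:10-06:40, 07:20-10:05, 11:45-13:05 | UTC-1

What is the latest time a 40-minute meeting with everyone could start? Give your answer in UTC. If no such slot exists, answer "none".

none

Hamid in UTC: 07:30-09:25, 09:35-11:05, 11:50-16:25 (add 3h to convert from UTC-3).
Kira in UTC: 07:10-07:50, 15:20-19:40 (add 1h to convert from UTC-1).
Dana in UTC: 09:00-09:55, 10:05-11:45, 12:25-13:25, 15:25-17:40 (add 3h to convert from UTC-3).
Quinn in UTC: 10:35-13:10, 18:15-18:50 (add 3h to convert from UTC-3).
Elena in UTC: 08:30-11:15, 16:50-18:40 (add 3h to convert from UTC-3).
Sofia in UTC: 08:20-09:45, 11:20-15:30, 18:05-18:45 (add 3h to convert from UTC-3).
Sam in UTC: 07:10-07:40, 08:20-11:05, 12:45-14:05 (add 1h to convert from UTC-1).
Hamid ∩ Kira: 07:30-07:50, 15:20-16:25.
Hamid ∩ Kira ∩ Dana: 15:25-16:25.
Hamid ∩ Kira ∩ Dana ∩ Quinn: ∅.
Hamid ∩ Kira ∩ Dana ∩ Quinn ∩ Elena: ∅.
Hamid ∩ Kira ∩ Dana ∩ Quinn ∩ Elena ∩ Sofia: ∅.
Hamid ∩ Kira ∩ Dana ∩ Quinn ∩ Elena ∩ Sofia ∩ Sam: ∅.
There is no time when everyone is free.
No common window is at least 40 minutes long.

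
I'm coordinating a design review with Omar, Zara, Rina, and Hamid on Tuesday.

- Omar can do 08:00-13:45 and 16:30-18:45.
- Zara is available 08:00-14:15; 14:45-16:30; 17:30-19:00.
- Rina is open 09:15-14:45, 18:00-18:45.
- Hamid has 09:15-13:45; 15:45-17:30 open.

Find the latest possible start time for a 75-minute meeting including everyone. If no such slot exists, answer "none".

Omar ∩ Zara: 08:00-13:45, 17:30-18:45.
Omar ∩ Zara ∩ Rina: 09:15-13:45, 18:00-18:45.
Omar ∩ Zara ∩ Rina ∩ Hamid: 09:15-13:45.
The last common window of at least 75 minutes is 09:15-13:45; a 75-minute meeting can start as late as 12:30 and still end by 13:45.

12:30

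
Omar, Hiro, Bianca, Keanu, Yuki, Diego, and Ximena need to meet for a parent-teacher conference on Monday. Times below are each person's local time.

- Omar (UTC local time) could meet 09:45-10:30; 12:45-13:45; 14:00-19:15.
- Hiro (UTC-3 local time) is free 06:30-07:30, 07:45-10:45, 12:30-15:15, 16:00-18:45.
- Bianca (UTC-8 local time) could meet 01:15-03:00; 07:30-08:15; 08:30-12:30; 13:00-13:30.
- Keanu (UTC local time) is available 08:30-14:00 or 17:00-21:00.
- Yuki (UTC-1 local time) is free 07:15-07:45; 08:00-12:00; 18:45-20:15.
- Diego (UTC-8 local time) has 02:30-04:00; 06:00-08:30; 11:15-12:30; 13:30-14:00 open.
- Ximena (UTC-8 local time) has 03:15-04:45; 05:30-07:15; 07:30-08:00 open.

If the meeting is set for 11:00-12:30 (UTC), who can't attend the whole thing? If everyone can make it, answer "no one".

Omar in UTC: 09:45-10:30, 12:45-13:45, 14:00-19:15.
Hiro in UTC: 09:30-10:30, 10:45-13:45, 15:30-18:15, 19:00-21:45 (add 3h to convert from UTC-3).
Bianca in UTC: 09:15-11:00, 15:30-16:15, 16:30-20:30, 21:00-21:30 (add 8h to convert from UTC-8).
Keanu in UTC: 08:30-14:00, 17:00-21:00.
Yuki in UTC: 08:15-08:45, 09:00-13:00, 19:45-21:15 (add 1h to convert from UTC-1).
Diego in UTC: 10:30-12:00, 14:00-16:30, 19:15-20:30, 21:30-22:00 (add 8h to convert from UTC-8).
Ximena in UTC: 11:15-12:45, 13:30-15:15, 15:30-16:00 (add 8h to convert from UTC-8).
Omar: not fully free for 11:00-12:30. Hiro: free for 11:00-12:30. Bianca: not fully free for 11:00-12:30. Keanu: free for 11:00-12:30. Yuki: free for 11:00-12:30. Diego: not fully free for 11:00-12:30. Ximena: not fully free for 11:00-12:30.

Bianca, Diego, Omar, Ximena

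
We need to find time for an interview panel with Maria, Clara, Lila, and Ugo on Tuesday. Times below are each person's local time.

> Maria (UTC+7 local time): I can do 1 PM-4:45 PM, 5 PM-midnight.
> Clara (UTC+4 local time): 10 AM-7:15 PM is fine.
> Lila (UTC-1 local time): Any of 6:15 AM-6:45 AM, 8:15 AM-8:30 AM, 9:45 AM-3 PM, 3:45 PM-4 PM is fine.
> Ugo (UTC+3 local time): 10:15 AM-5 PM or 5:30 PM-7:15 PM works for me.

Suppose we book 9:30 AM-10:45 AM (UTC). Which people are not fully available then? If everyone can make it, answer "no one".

Maria in UTC: 06:00-09:45, 10:00-17:00 (subtract 7h to convert from UTC+7).
Clara in UTC: 06:00-15:15 (subtract 4h to convert from UTC+4).
Lila in UTC: 07:15-07:45, 09:15-09:30, 10:45-16:00, 16:45-17:00 (add 1h to convert from UTC-1).
Ugo in UTC: 07:15-14:00, 14:30-16:15 (subtract 3h to convert from UTC+3).
Maria: not fully free for 09:30-10:45. Clara: free for 09:30-10:45. Lila: not fully free for 09:30-10:45. Ugo: free for 09:30-10:45.

Lila, Maria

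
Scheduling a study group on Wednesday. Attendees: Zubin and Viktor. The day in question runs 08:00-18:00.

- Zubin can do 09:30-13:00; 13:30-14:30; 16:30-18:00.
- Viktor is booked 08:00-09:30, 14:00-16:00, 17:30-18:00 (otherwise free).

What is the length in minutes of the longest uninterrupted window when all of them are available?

210

Zubin free: 09:30-13:00, 13:30-14:30, 16:30-18:00.
Viktor free: 09:30-14:00, 16:00-17:30 (invert busy blocks within the working day).
Zubin ∩ Viktor: 09:30-13:00, 13:30-14:00, 16:30-17:30.
The longest is 09:30-13:00 at 210 minutes.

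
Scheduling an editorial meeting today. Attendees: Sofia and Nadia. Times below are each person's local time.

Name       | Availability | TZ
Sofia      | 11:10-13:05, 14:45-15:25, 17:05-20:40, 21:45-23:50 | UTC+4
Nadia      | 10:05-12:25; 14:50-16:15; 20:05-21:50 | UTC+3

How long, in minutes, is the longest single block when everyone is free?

115

Sofia in UTC: 07:10-09:05, 10:45-11:25, 13:05-16:40, 17:45-19:50 (subtract 4h to convert from UTC+4).
Nadia in UTC: 07:05-09:25, 11:50-13:15, 17:05-18:50 (subtract 3h to convert from UTC+3).
Sofia ∩ Nadia: 07:10-09:05, 13:05-13:15, 17:45-18:50.
The longest is 07:10-09:05 at 115 minutes.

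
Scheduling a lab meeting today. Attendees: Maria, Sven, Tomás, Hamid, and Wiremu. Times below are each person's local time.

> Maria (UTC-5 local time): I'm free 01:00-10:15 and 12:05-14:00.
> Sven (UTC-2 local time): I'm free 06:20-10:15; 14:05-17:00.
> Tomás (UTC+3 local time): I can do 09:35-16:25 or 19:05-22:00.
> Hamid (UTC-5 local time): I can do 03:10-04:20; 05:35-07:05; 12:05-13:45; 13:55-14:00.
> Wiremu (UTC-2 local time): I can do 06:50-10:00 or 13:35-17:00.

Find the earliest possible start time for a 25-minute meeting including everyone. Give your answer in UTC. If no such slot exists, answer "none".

Maria in UTC: 06:00-15:15, 17:05-19:00 (add 5h to convert from UTC-5).
Sven in UTC: 08:20-12:15, 16:05-19:00 (add 2h to convert from UTC-2).
Tomás in UTC: 06:35-13:25, 16:05-19:00 (subtract 3h to convert from UTC+3).
Hamid in UTC: 08:10-09:20, 10:35-12:05, 17:05-18:45, 18:55-19:00 (add 5h to convert from UTC-5).
Wiremu in UTC: 08:50-12:00, 15:35-19:00 (add 2h to convert from UTC-2).
Maria ∩ Sven: 08:20-12:15, 17:05-19:00.
Maria ∩ Sven ∩ Tomás: 08:20-12:15, 17:05-19:00.
Maria ∩ Sven ∩ Tomás ∩ Hamid: 08:20-09:20, 10:35-12:05, 17:05-18:45, 18:55-19:00.
Maria ∩ Sven ∩ Tomás ∩ Hamid ∩ Wiremu: 08:50-09:20, 10:35-12:00, 17:05-18:45, 18:55-19:00.
The first common window of at least 25 minutes is 08:50-09:20, so the earliest start is 08:50.

08:50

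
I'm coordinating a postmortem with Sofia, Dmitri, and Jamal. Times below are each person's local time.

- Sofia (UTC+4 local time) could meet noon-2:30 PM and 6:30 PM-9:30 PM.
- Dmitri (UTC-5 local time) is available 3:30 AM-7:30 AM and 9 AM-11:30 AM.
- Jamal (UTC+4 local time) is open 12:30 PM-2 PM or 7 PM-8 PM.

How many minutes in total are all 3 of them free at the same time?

Sofia in UTC: 08:00-10:30, 14:30-17:30 (subtract 4h to convert from UTC+4).
Dmitri in UTC: 08:30-12:30, 14:00-16:30 (add 5h to convert from UTC-5).
Jamal in UTC: 08:30-10:00, 15:00-16:00 (subtract 4h to convert from UTC+4).
Sofia ∩ Dmitri: 08:30-10:30, 14:30-16:30.
Sofia ∩ Dmitri ∩ Jamal: 08:30-10:00, 15:00-16:00.
Summing the common windows: 90 + 60 = 150 minutes.

150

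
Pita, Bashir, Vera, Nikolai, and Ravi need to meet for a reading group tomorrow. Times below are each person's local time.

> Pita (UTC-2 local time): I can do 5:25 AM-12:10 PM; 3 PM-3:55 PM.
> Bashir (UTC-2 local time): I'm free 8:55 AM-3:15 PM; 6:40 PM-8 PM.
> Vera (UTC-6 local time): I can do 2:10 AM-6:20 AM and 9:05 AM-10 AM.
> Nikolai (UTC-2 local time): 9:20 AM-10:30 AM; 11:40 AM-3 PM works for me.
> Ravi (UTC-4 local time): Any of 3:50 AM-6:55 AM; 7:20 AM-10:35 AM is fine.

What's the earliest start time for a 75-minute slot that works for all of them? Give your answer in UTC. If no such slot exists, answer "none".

Pita in UTC: 07:25-14:10, 17:00-17:55 (add 2h to convert from UTC-2).
Bashir in UTC: 10:55-17:15, 20:40-22:00 (add 2h to convert from UTC-2).
Vera in UTC: 08:10-12:20, 15:05-16:00 (add 6h to convert from UTC-6).
Nikolai in UTC: 11:20-12:30, 13:40-17:00 (add 2h to convert from UTC-2).
Ravi in UTC: 07:50-10:55, 11:20-14:35 (add 4h to convert from UTC-4).
Pita ∩ Bashir: 10:55-14:10, 17:00-17:15.
Pita ∩ Bashir ∩ Vera: 10:55-12:20.
Pita ∩ Bashir ∩ Vera ∩ Nikolai: 11:20-12:20.
Pita ∩ Bashir ∩ Vera ∩ Nikolai ∩ Ravi: 11:20-12:20.
So the common availability across everyone is 11:20-12:20.
No common window is at least 75 minutes long.

none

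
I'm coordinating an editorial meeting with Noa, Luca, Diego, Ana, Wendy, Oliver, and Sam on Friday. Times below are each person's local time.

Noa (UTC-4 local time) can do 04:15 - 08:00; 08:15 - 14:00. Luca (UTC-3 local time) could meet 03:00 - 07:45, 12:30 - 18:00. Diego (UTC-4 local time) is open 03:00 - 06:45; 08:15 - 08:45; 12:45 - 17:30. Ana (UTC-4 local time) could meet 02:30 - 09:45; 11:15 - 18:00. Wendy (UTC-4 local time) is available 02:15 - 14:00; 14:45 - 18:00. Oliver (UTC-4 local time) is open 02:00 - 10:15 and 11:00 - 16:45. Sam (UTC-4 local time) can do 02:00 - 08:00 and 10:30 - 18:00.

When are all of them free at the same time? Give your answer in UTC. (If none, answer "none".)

Noa in UTC: 08:15-12:00, 12:15-18:00 (add 4h to convert from UTC-4).
Luca in UTC: 06:00-10:45, 15:30-21:00 (add 3h to convert from UTC-3).
Diego in UTC: 07:00-10:45, 12:15-12:45, 16:45-21:30 (add 4h to convert from UTC-4).
Ana in UTC: 06:30-13:45, 15:15-22:00 (add 4h to convert from UTC-4).
Wendy in UTC: 06:15-18:00, 18:45-22:00 (add 4h to convert from UTC-4).
Oliver in UTC: 06:00-14:15, 15:00-20:45 (add 4h to convert from UTC-4).
Sam in UTC: 06:00-12:00, 14:30-22:00 (add 4h to convert from UTC-4).
Noa ∩ Luca: 08:15-10:45, 15:30-18:00.
Noa ∩ Luca ∩ Diego: 08:15-10:45, 16:45-18:00.
Noa ∩ Luca ∩ Diego ∩ Ana: 08:15-10:45, 16:45-18:00.
Noa ∩ Luca ∩ Diego ∩ Ana ∩ Wendy: 08:15-10:45, 16:45-18:00.
Noa ∩ Luca ∩ Diego ∩ Ana ∩ Wendy ∩ Oliver: 08:15-10:45, 16:45-18:00.
Noa ∩ Luca ∩ Diego ∩ Ana ∩ Wendy ∩ Oliver ∩ Sam: 08:15-10:45, 16:45-18:00.

08:15-10:45, 16:45-18:00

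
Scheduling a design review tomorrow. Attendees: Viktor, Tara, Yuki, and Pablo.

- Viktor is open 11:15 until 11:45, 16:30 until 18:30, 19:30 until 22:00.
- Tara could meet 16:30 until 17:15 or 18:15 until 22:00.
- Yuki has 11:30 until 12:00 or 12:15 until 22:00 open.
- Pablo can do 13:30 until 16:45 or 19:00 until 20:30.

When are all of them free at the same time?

16:30-16:45, 19:30-20:30

Viktor ∩ Tara: 16:30-17:15, 18:15-18:30, 19:30-22:00.
Viktor ∩ Tara ∩ Yuki: 16:30-17:15, 18:15-18:30, 19:30-22:00.
Viktor ∩ Tara ∩ Yuki ∩ Pablo: 16:30-16:45, 19:30-20:30.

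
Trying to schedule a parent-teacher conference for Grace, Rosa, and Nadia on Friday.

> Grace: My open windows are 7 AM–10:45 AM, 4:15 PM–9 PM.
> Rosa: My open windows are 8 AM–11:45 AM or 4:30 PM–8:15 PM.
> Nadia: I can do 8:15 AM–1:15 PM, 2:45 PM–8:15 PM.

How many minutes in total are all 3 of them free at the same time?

375

Grace ∩ Rosa: 08:00-10:45, 16:30-20:15.
Grace ∩ Rosa ∩ Nadia: 08:15-10:45, 16:30-20:15.
Summing the common windows: 150 + 225 = 375 minutes.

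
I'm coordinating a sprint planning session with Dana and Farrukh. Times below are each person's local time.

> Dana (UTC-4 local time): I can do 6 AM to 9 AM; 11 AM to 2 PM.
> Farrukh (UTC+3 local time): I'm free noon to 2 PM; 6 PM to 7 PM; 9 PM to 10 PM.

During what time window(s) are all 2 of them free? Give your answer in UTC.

10:00-11:00, 15:00-16:00

Dana in UTC: 10:00-13:00, 15:00-18:00 (add 4h to convert from UTC-4).
Farrukh in UTC: 09:00-11:00, 15:00-16:00, 18:00-19:00 (subtract 3h to convert from UTC+3).
Dana ∩ Farrukh: 10:00-11:00, 15:00-16:00.
So the common availability across everyone is 10:00-11:00, 15:00-16:00.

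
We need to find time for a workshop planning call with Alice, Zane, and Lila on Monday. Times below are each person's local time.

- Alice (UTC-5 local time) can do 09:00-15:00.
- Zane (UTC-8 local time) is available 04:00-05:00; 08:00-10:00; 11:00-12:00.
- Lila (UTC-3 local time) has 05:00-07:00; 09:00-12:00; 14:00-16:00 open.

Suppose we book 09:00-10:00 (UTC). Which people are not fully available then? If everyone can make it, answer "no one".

Alice, Zane

Alice in UTC: 14:00-20:00 (add 5h to convert from UTC-5).
Zane in UTC: 12:00-13:00, 16:00-18:00, 19:00-20:00 (add 8h to convert from UTC-8).
Lila in UTC: 08:00-10:00, 12:00-15:00, 17:00-19:00 (add 3h to convert from UTC-3).
Alice: not fully free for 09:00-10:00. Zane: not fully free for 09:00-10:00. Lila: free for 09:00-10:00.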